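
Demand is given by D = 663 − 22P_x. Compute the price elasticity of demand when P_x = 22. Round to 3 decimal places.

-2.704

At P_x = 22, D = 179.
dD/dP_x = −22.
Point elasticity E = (dD/dP_x)·(P_x/D) = -22 × 22/179 ≈ -2.704.
|E| > 1, so demand is elastic at this price.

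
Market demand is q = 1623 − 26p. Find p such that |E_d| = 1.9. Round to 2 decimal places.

40.90

Set −bp/(a − bp) = −1.9 ⇒ bp = 1.9(a − bp) ⇒ bp(1+1.9) = 1.9·a.
p = 1.9·1623/(26·2.9) ≈ 40.90.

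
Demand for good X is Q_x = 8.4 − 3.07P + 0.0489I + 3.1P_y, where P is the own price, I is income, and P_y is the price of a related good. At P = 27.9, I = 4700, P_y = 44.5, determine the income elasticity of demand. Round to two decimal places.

Substituting, Q_x = 8.4 − 3.07(27.9) + 0.0489(4700) + 3.1(44.5) = 8.4 − 85.653 + 229.83 + 137.95 = 290.527.
∂Q_x/∂I = +0.0489, so E_I = 0.0489·(4700/290.527) ≈ 0.79.
E_I ∈ (0,1): normal good (necessity).

0.79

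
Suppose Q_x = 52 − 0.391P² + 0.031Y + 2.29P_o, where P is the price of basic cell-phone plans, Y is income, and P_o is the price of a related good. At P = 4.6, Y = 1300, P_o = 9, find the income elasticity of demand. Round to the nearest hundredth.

Q_x = 52 − 0.391(4.6)² + 0.031(1300) + 2.29(9) = 52 − 8.2736 + 40.3 + 20.61 = 104.6364.
∂Q_x/∂Y = +0.031, so E_I = 0.031·(1300/104.6364) ≈ 0.39.
E_I ∈ (0,1): normal good (necessity).

0.39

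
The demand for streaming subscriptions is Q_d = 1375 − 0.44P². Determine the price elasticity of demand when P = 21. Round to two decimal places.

-0.33

At P = 21, Q_d = 1180.96.
dQ_d/dP = −2·0.44·P = −18.48.
Point elasticity E = (dQ_d/dP)·(P/Q_d) = -18.48 × 21/1180.96 ≈ -0.33.
|E| < 1, so demand is inelastic at this price.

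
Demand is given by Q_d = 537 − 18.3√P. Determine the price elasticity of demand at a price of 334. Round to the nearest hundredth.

-0.83

At P = 334, Q_d = 202.5553.
dQ_d/dP = −18.3/(2√P) = −18.3/(2·18.2757).
Point elasticity E = (dQ_d/dP)·(P/Q_d) = -0.5007 × 334/202.5553 ≈ -0.83.
|E| < 1, so demand is inelastic at this price.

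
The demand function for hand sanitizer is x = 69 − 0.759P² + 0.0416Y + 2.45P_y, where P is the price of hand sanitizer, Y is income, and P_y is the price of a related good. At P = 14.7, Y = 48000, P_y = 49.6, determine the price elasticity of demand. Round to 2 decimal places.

-0.16

x = 69 − 0.759(14.7)² + 0.0416(48000) + 2.45(49.6) = 69 − 164.0123 + 1996.8 + 121.52 = 2023.3077.
∂x/∂P = −2·0.759·P = -22.3146, so E_p = -22.3146·(14.7/2023.3077) ≈ -0.16.
|E_p| < 1: demand is inelastic.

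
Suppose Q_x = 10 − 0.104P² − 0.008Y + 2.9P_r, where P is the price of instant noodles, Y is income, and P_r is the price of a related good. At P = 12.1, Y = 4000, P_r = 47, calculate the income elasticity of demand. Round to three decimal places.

-0.323

At the given point, Q_x = 10 − 0.104(12.1)² − 0.008(4000) + 2.9(47) = 10 − 15.2266 − 32 + 136.3 = 99.0734.
∂Q_x/∂Y = −0.008, so E_I = -0.008·(4000/99.0734) ≈ -0.323.
E_I < 0: inferior good.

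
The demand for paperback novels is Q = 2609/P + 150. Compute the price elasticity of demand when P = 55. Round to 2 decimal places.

At P = 55, Q = 197.4364.
dQ/dP = −2609/P² = −0.8625.
Point elasticity E = (dQ/dP)·(P/Q) = -0.8625 × 55/197.4364 ≈ -0.24.
|E| < 1, so demand is inelastic at this price.

-0.24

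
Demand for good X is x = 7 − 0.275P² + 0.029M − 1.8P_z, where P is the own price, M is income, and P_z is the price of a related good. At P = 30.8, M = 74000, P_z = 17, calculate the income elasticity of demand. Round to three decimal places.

First evaluate x: 7 − 0.275(30.8)² + 0.029(74000) − 1.8(17) = 7 − 260.876 + 2146 − 30.6 = 1861.524.
∂x/∂M = +0.029, so E_I = 0.029·(74000/1861.524) ≈ 1.153.
E_I > 1: normal good (luxury).

1.153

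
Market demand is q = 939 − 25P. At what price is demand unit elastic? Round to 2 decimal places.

For linear demand q = a − bP, E = −bP/(a − bP). |E| = 1 ⇒ bP = a − bP ⇒ P = a/(2b).
P = 939/(2·25) = 18.78.

18.78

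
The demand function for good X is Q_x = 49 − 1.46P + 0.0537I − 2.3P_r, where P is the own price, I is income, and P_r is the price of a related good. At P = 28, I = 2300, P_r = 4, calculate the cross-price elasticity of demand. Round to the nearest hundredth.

At the given point, Q_x = 49 − 1.46(28) + 0.0537(2300) − 2.3(4) = 49 − 40.88 + 123.51 − 9.2 = 122.43.
∂Q_x/∂P_r = −2.3, so E_xy = -2.3·(4/122.43) ≈ -0.08.
E_xy < 0: the goods are complements.

-0.08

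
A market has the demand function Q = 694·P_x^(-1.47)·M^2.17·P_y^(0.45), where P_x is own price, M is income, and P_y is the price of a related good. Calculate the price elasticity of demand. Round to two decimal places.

For a Cobb–Douglas (constant-elasticity) form Q = A·P_x^α·…, the elasticity with respect to P_x equals the exponent α at every point.
Here the exponent on P_x is -1.47, so the price elasticity of demand is -1.47.

-1.47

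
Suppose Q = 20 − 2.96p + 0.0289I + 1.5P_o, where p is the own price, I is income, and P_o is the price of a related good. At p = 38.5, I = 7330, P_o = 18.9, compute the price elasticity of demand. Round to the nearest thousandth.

First evaluate Q: 20 − 2.96(38.5) + 0.0289(7330) + 1.5(18.9) = 20 − 113.96 + 211.837 + 28.35 = 146.227.
∂Q/∂p = −2.96, so E_p = (−2.96)·(38.5/146.227) ≈ -0.779.
|E_p| < 1: demand is inelastic.

-0.779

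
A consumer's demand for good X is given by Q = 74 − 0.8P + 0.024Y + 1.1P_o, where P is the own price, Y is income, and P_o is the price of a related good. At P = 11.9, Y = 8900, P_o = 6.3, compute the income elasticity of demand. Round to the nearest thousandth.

Q = 74 − 0.8(11.9) + 0.024(8900) + 1.1(6.3) = 74 − 9.52 + 213.6 + 6.93 = 285.01.
∂Q/∂Y = +0.024, so E_I = 0.024·(8900/285.01) ≈ 0.749.
E_I ∈ (0,1): normal good (necessity).

0.749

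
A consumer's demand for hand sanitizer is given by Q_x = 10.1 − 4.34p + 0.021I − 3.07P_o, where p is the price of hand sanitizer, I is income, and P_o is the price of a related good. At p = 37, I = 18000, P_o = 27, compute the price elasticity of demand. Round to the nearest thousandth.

-1.110

Q_x = 10.1 − 4.34(37) + 0.021(18000) − 3.07(27) = 10.1 − 160.58 + 378 − 82.89 = 144.63.
∂Q_x/∂p = −4.34, so E_p = (−4.34)·(37/144.63) ≈ -1.110.
|E_p| > 1: demand is elastic.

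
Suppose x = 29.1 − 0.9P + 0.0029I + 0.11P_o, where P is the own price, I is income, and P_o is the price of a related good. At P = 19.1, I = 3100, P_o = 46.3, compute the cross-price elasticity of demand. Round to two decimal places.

x = 29.1 − 0.9(19.1) + 0.0029(3100) + 0.11(46.3) = 29.1 − 17.19 + 8.99 + 5.093 = 25.993.
∂x/∂P_o = +0.11, so E_xy = 0.11·(46.3/25.993) ≈ 0.20.
E_xy > 0: the goods are substitutes.

0.20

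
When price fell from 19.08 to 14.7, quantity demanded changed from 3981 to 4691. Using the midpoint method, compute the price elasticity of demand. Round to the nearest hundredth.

%Δq = (4691 − 3981)/[(3981 + 4691)/2] = 710/4336 ≈ 0.1637.
%ΔP = (14.7 − 19.08)/[(19.08 + 14.7)/2] = -4.38/16.89 ≈ -0.2593.
Arc elasticity E = %Δq/%ΔP ≈ 0.1637/-0.2593 ≈ -0.63.
|E| < 1: demand is inelastic over this range.

-0.63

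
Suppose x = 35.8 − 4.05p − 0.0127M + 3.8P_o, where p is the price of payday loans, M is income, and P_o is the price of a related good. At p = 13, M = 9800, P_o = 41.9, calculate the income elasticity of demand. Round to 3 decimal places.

Substituting, x = 35.8 − 4.05(13) − 0.0127(9800) + 3.8(41.9) = 35.8 − 52.65 − 124.46 + 159.22 = 17.91.
∂x/∂M = −0.0127, so E_I = -0.0127·(9800/17.91) ≈ -6.949.
E_I < 0: inferior good.

-6.949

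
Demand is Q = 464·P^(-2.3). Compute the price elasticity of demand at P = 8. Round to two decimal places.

-2.30

For a Cobb–Douglas (constant-elasticity) form Q = A·P^α·…, the elasticity with respect to P equals the exponent α at every point.
Here the exponent on P is -2.3, so the price elasticity of demand is -2.30.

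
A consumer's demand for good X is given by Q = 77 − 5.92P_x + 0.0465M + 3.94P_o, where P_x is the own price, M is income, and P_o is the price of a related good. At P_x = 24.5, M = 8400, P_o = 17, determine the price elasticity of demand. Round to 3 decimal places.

-0.372

Evaluating quantity at (P_x, M, P_o) gives Q = 77 − 5.92(24.5) + 0.0465(8400) + 3.94(17) = 77 − 145.04 + 390.6 + 66.98 = 389.54.
∂Q/∂P_x = −5.92, so E_p = (−5.92)·(24.5/389.54) ≈ -0.372.
|E_p| < 1: demand is inelastic.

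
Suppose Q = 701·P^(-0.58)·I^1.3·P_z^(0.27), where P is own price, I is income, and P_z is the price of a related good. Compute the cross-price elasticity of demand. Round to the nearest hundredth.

0.27

For a Cobb–Douglas (constant-elasticity) form Q = A·P_z^α·…, the elasticity with respect to P_z equals the exponent α at every point.
Here the exponent on P_z is 0.27, so the cross-price elasticity of demand is 0.27.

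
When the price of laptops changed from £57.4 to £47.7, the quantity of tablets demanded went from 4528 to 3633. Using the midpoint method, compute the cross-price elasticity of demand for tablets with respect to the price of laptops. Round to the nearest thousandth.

1.188

%ΔQ_x = (3633 − 4528)/[(4528+3633)/2] = -895/4080.5 ≈ -0.2193.
%ΔP_y = (47.7 − 57.4)/[(57.4+47.7)/2] ≈ -0.1846.
E_xy = -0.2193/-0.1846 ≈ 1.188.
E_xy > 0, so tablets and laptops are substitutes.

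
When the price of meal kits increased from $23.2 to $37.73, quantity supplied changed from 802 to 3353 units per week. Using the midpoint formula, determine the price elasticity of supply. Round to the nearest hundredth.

%Δq = (3353 − 802)/[(802 + 3353)/2] = 2551/2077.5 ≈ 1.2279.
%Δp = (37.73 − 23.2)/[(23.2 + 37.73)/2] = 14.53/30.465 ≈ 0.4769.
Arc elasticity E = %Δq/%Δp ≈ 1.2279/0.4769 ≈ 2.57.
|E| > 1: supply is elastic over this range.

2.57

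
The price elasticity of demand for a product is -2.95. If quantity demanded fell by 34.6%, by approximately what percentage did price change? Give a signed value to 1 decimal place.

11.7

%ΔQ ≈ E × %ΔP ⇒ %ΔP = %ΔQ / E = (-34.6%)/(-2.95) ≈ 11.7%.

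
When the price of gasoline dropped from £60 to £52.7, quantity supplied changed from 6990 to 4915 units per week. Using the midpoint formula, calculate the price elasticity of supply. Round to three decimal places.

%Δq = (4915 − 6990)/[(6990 + 4915)/2] = -2075/5952.5 ≈ -0.3486.
%ΔP = (52.7 − 60)/[(60 + 52.7)/2] = -7.3/56.35 ≈ -0.1295.
Arc elasticity E = %Δq/%ΔP ≈ -0.3486/-0.1295 ≈ 2.691.
|E| > 1: supply is elastic over this range.

2.691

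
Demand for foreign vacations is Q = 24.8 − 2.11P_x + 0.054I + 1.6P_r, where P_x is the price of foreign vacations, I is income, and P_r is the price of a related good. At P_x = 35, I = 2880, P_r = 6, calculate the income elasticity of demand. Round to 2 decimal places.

1.34

At the given point, Q = 24.8 − 2.11(35) + 0.054(2880) + 1.6(6) = 24.8 − 73.85 + 155.52 + 9.6 = 116.07.
∂Q/∂I = +0.054, so E_I = 0.054·(2880/116.07) ≈ 1.34.
E_I > 1: normal good (luxury).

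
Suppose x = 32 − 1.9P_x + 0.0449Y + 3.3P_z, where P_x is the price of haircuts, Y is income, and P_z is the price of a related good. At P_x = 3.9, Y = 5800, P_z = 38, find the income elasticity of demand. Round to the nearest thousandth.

At the given point, x = 32 − 1.9(3.9) + 0.0449(5800) + 3.3(38) = 32 − 7.41 + 260.42 + 125.4 = 410.41.
∂x/∂Y = +0.0449, so E_I = 0.0449·(5800/410.41) ≈ 0.635.
E_I ∈ (0,1): normal good (necessity).

0.635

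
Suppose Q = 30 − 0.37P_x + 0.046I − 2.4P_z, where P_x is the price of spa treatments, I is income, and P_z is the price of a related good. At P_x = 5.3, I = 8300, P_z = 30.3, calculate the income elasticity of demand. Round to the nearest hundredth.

1.13

First evaluate Q: 30 − 0.37(5.3) + 0.046(8300) − 2.4(30.3) = 30 − 1.961 + 381.8 − 72.72 = 337.119.
∂Q/∂I = +0.046, so E_I = 0.046·(8300/337.119) ≈ 1.13.
E_I > 1: normal good (luxury).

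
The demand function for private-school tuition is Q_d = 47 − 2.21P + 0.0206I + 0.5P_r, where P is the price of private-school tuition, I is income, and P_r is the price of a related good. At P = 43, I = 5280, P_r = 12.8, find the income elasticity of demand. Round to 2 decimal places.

1.62

First evaluate Q_d: 47 − 2.21(43) + 0.0206(5280) + 0.5(12.8) = 47 − 95.03 + 108.768 + 6.4 = 67.138.
∂Q_d/∂I = +0.0206, so E_I = 0.0206·(5280/67.138) ≈ 1.62.
E_I > 1: normal good (luxury).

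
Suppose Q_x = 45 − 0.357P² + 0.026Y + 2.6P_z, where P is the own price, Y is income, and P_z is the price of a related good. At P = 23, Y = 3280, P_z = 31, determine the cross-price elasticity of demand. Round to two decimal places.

Substituting, Q_x = 45 − 0.357(23)² + 0.026(3280) + 2.6(31) = 45 − 188.853 + 85.28 + 80.6 = 22.027.
∂Q_x/∂P_z = +2.6, so E_xy = 2.6·(31/22.027) ≈ 3.66.
E_xy > 0: the goods are substitutes.

3.66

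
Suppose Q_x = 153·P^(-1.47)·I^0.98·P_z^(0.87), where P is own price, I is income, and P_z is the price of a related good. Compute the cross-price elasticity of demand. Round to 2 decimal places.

0.87

For a Cobb–Douglas (constant-elasticity) form Q_x = A·P_z^α·…, the elasticity with respect to P_z equals the exponent α at every point.
Here the exponent on P_z is 0.87, so the cross-price elasticity of demand is 0.87.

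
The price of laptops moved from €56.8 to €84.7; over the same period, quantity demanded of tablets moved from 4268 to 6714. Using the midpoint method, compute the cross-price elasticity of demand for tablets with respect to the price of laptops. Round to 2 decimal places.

1.13

%ΔQ_x = (6714 − 4268)/[(4268+6714)/2] = 2446/5491 ≈ 0.4455.
%ΔP_y = (84.7 − 56.8)/[(56.8+84.7)/2] ≈ 0.3943.
E_xy = 0.4455/0.3943 ≈ 1.13.
E_xy > 0, so tablets and laptops are substitutes.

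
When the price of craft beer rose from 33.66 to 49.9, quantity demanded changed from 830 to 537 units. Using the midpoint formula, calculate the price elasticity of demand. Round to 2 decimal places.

%ΔQ = (537 − 830)/[(830 + 537)/2] = -293/683.5 ≈ -0.4287.
%ΔP = (49.9 − 33.66)/[(33.66 + 49.9)/2] = 16.24/41.78 ≈ 0.3887.
Arc elasticity E = %ΔQ/%ΔP ≈ -0.4287/0.3887 ≈ -1.10.
|E| > 1: demand is elastic over this range.

-1.10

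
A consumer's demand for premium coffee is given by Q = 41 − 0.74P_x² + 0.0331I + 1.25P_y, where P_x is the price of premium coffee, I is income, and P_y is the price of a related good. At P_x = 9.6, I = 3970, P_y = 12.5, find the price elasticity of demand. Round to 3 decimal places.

Q = 41 − 0.74(9.6)² + 0.0331(3970) + 1.25(12.5) = 41 − 68.1984 + 131.407 + 15.625 = 119.8336.
∂Q/∂P_x = −2·0.74·P_x = -14.208, so E_p = -14.208·(9.6/119.8336) ≈ -1.138.
|E_p| > 1: demand is elastic.

-1.138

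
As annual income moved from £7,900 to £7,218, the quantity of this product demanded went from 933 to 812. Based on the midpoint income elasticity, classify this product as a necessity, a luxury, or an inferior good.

%ΔQ = (812 − 933)/[(933+812)/2] = -121/872.5 ≈ -0.1387.
%ΔI = (7,218 − 7,900)/[(7,900+7,218)/2] = -682/7559 ≈ -0.0902.
E_I = %ΔQ/%ΔI ≈ 1.537.
E_I > 1: normal good (luxury).

luxury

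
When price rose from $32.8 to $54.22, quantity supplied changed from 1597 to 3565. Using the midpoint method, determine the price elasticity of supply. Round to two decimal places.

%ΔQ = (3565 − 1597)/[(1597 + 3565)/2] = 1968/2581 ≈ 0.7625.
%ΔP = (54.22 − 32.8)/[(32.8 + 54.22)/2] = 21.42/43.51 ≈ 0.4923.
Arc elasticity E = %ΔQ/%ΔP ≈ 0.7625/0.4923 ≈ 1.55.
|E| > 1: supply is elastic over this range.

1.55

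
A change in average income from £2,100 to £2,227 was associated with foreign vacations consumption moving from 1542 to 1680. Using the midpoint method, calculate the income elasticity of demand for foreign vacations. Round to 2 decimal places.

1.46

%ΔQ = (1680 − 1542)/[(1542+1680)/2] = 138/1611 ≈ 0.0857.
%ΔY = (2,227 − 2,100)/[(2,100+2,227)/2] = 127/2163.5 ≈ 0.0587.
E_I = %ΔQ/%ΔY ≈ 1.46.
E_I > 1: normal good (luxury).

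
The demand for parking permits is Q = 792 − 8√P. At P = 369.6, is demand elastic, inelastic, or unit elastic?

At P = 369.6, Q = 638.2001.
dQ/dP = −8/(2√P) = −8/(2·19.225).
Point elasticity E = (dQ/dP)·(P/Q) = -0.2081 × 369.6/638.2001 ≈ -0.120.
|E| ≈ 0.120 < 1, so demand is inelastic.

inelastic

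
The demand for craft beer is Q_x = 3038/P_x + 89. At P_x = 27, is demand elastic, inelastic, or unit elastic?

At P_x = 27, Q_x = 201.5185.
dQ_x/dP_x = −3038/P_x² = −4.1674.
Point elasticity E = (dQ_x/dP_x)·(P_x/Q_x) = -4.1674 × 27/201.5185 ≈ -0.558.
|E| ≈ 0.558 < 1, so demand is inelastic.

inelastic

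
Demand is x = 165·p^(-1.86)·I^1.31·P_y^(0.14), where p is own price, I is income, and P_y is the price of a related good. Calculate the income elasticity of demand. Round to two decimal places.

For a Cobb–Douglas (constant-elasticity) form x = A·I^α·…, the elasticity with respect to I equals the exponent α at every point.
Here the exponent on I is 1.31, so the income elasticity of demand is 1.31.

1.31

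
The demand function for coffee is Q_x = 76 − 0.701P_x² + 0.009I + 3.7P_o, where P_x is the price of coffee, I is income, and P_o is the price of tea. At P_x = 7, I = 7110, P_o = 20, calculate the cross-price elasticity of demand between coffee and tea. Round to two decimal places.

Evaluating quantity at (P_x, I, P_o) gives Q_x = 76 − 0.701(7)² + 0.009(7110) + 3.7(20) = 76 − 34.349 + 63.99 + 74 = 179.641.
∂Q_x/∂P_o = +3.7, so E_xy = 3.7·(20/179.641) ≈ 0.41.
E_xy > 0: the goods are substitutes.

0.41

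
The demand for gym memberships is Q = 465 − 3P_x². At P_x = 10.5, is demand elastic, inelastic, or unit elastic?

At P_x = 10.5, Q = 134.25.
dQ/dP_x = −2·3·P_x = −63.
Point elasticity E = (dQ/dP_x)·(P_x/Q) = -63 × 10.5/134.25 ≈ -4.927.
|E| ≈ 4.927 > 1, so demand is elastic.

elastic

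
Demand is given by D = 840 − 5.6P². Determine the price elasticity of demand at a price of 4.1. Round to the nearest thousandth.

At P = 4.1, D = 745.864.
dD/dP = −2·5.6·P = −45.92.
Point elasticity E = (dD/dP)·(P/D) = -45.92 × 4.1/745.864 ≈ -0.252.
|E| < 1, so demand is inelastic at this price.

-0.252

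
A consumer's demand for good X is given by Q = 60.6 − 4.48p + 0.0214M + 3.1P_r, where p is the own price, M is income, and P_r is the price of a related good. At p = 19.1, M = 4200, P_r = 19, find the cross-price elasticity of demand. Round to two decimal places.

First evaluate Q: 60.6 − 4.48(19.1) + 0.0214(4200) + 3.1(19) = 60.6 − 85.568 + 89.88 + 58.9 = 123.812.
∂Q/∂P_r = +3.1, so E_xy = 3.1·(19/123.812) ≈ 0.48.
E_xy > 0: the goods are substitutes.

0.48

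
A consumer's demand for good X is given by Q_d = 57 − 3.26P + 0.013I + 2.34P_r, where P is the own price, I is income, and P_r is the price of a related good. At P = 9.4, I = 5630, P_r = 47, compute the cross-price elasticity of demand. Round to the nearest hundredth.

0.52

Q_d = 57 − 3.26(9.4) + 0.013(5630) + 2.34(47) = 57 − 30.644 + 73.19 + 109.98 = 209.526.
∂Q_d/∂P_r = +2.34, so E_xy = 2.34·(47/209.526) ≈ 0.52.
E_xy > 0: the goods are substitutes.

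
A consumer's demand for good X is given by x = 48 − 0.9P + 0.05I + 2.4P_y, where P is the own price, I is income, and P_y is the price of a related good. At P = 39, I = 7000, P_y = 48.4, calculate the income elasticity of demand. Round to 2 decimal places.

x = 48 − 0.9(39) + 0.05(7000) + 2.4(48.4) = 48 − 35.1 + 350 + 116.16 = 479.06.
∂x/∂I = +0.05, so E_I = 0.05·(7000/479.06) ≈ 0.73.
E_I ∈ (0,1): normal good (necessity).

0.73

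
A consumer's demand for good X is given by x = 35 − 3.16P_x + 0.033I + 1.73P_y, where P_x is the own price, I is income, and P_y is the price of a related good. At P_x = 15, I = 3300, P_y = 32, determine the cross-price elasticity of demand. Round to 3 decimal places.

First evaluate x: 35 − 3.16(15) + 0.033(3300) + 1.73(32) = 35 − 47.4 + 108.9 + 55.36 = 151.86.
∂x/∂P_y = +1.73, so E_xy = 1.73·(32/151.86) ≈ 0.365.
E_xy > 0: the goods are substitutes.

0.365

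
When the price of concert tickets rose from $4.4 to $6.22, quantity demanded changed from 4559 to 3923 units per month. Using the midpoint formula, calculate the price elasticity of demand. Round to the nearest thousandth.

%ΔQ = (3923 − 4559)/[(4559 + 3923)/2] = -636/4241 ≈ -0.1500.
%ΔP = (6.22 − 4.4)/[(4.4 + 6.22)/2] = 1.82/5.31 ≈ 0.3427.
Arc elasticity E = %ΔQ/%ΔP ≈ -0.1500/0.3427 ≈ -0.438.
|E| < 1: demand is inelastic over this range.

-0.438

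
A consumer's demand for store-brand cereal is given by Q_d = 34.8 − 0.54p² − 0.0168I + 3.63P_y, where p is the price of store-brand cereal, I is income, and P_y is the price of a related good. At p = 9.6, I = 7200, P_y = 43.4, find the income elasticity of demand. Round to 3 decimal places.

First evaluate Q_d: 34.8 − 0.54(9.6)² − 0.0168(7200) + 3.63(43.4) = 34.8 − 49.7664 − 120.96 + 157.542 = 21.6156.
∂Q_d/∂I = −0.0168, so E_I = -0.0168·(7200/21.6156) ≈ -5.596.
E_I < 0: inferior good.

-5.596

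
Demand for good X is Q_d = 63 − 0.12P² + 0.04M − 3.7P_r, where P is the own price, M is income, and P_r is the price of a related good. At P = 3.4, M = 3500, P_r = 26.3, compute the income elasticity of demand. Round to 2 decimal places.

1.34

At the given point, Q_d = 63 − 0.12(3.4)² + 0.04(3500) − 3.7(26.3) = 63 − 1.3872 + 140 − 97.31 = 104.3028.
∂Q_d/∂M = +0.04, so E_I = 0.04·(3500/104.3028) ≈ 1.34.
E_I > 1: normal good (luxury).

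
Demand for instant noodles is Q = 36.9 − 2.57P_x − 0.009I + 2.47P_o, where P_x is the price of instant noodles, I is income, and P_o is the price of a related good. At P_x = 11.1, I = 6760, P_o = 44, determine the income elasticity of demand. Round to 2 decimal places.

-1.08

Evaluating quantity at (P_x, I, P_o) gives Q = 36.9 − 2.57(11.1) − 0.009(6760) + 2.47(44) = 36.9 − 28.527 − 60.84 + 108.68 = 56.213.
∂Q/∂I = −0.009, so E_I = -0.009·(6760/56.213) ≈ -1.08.
E_I < 0: inferior good.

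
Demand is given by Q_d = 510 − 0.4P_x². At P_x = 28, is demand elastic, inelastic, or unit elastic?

At P_x = 28, Q_d = 196.4.
dQ_d/dP_x = −2·0.4·P_x = −22.4.
Point elasticity E = (dQ_d/dP_x)·(P_x/Q_d) = -22.4 × 28/196.4 ≈ -3.193.
|E| ≈ 3.193 > 1, so demand is elastic.

elastic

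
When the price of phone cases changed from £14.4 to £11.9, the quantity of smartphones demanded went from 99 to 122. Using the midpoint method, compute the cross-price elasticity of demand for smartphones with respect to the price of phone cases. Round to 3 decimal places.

-1.095

%ΔQ_x = (122 − 99)/[(99+122)/2] = 23/110.5 ≈ 0.2081.
%ΔP_y = (11.9 − 14.4)/[(14.4+11.9)/2] ≈ -0.1901.
E_xy = 0.2081/-0.1901 ≈ -1.095.
E_xy < 0, so smartphones and phone cases are complements.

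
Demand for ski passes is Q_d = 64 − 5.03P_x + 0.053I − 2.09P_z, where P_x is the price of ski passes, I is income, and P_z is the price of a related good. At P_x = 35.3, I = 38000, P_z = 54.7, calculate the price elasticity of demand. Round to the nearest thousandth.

-0.099

Substituting, Q_d = 64 − 5.03(35.3) + 0.053(38000) − 2.09(54.7) = 64 − 177.559 + 2014 − 114.323 = 1786.118.
∂Q_d/∂P_x = −5.03, so E_p = (−5.03)·(35.3/1786.118) ≈ -0.099.
|E_p| < 1: demand is inelastic.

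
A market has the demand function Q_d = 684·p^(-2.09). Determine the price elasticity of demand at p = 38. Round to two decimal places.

For a Cobb–Douglas (constant-elasticity) form Q_d = A·p^α·…, the elasticity with respect to p equals the exponent α at every point.
Here the exponent on p is -2.09, so the price elasticity of demand is -2.09.

-2.09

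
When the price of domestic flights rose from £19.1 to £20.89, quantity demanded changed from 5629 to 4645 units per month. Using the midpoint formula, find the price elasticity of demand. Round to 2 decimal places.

%ΔQ = (4645 − 5629)/[(5629 + 4645)/2] = -984/5137 ≈ -0.1916.
%Δp = (20.89 − 19.1)/[(19.1 + 20.89)/2] = 1.79/19.995 ≈ 0.0895.
Arc elasticity E = %ΔQ/%Δp ≈ -0.1916/0.0895 ≈ -2.14.
|E| > 1: demand is elastic over this range.

-2.14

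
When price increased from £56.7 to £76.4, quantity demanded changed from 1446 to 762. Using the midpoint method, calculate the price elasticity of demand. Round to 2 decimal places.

-2.09

%ΔQ = (762 − 1446)/[(1446 + 762)/2] = -684/1104 ≈ -0.6196.
%ΔP = (76.4 − 56.7)/[(56.7 + 76.4)/2] = 19.7/66.55 ≈ 0.2960.
Arc elasticity E = %ΔQ/%ΔP ≈ -0.6196/0.2960 ≈ -2.09.
|E| > 1: demand is elastic over this range.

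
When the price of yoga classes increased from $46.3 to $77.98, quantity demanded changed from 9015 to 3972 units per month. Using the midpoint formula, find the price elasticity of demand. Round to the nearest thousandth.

%ΔQ = (3972 − 9015)/[(9015 + 3972)/2] = -5043/6493.5 ≈ -0.7766.
%ΔP = (77.98 − 46.3)/[(46.3 + 77.98)/2] = 31.68/62.14 ≈ 0.5098.
Arc elasticity E = %ΔQ/%ΔP ≈ -0.7766/0.5098 ≈ -1.523.
|E| > 1: demand is elastic over this range.

-1.523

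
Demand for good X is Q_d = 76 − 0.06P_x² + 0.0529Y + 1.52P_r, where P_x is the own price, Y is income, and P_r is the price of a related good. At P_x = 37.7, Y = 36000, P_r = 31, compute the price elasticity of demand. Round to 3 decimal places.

-0.088

Evaluating quantity at (P_x, Y, P_r) gives Q_d = 76 − 0.06(37.7)² + 0.0529(36000) + 1.52(31) = 76 − 85.2774 + 1904.4 + 47.12 = 1942.2426.
∂Q_d/∂P_x = −2·0.06·P_x = -4.524, so E_p = -4.524·(37.7/1942.2426) ≈ -0.088.
|E_p| < 1: demand is inelastic.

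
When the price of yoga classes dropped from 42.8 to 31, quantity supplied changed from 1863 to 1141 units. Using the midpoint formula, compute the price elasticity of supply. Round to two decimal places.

%Δq = (1141 − 1863)/[(1863 + 1141)/2] = -722/1502 ≈ -0.4807.
%ΔP = (31 − 42.8)/[(42.8 + 31)/2] = -11.8/36.9 ≈ -0.3198.
Arc elasticity E = %Δq/%ΔP ≈ -0.4807/-0.3198 ≈ 1.50.
|E| > 1: supply is elastic over this range.

1.50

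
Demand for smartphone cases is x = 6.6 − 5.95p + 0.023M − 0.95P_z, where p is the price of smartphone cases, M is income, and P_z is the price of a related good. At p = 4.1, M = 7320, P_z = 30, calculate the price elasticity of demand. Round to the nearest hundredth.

-0.20

At the given point, x = 6.6 − 5.95(4.1) + 0.023(7320) − 0.95(30) = 6.6 − 24.395 + 168.36 − 28.5 = 122.065.
∂x/∂p = −5.95, so E_p = (−5.95)·(4.1/122.065) ≈ -0.20.
|E_p| < 1: demand is inelastic.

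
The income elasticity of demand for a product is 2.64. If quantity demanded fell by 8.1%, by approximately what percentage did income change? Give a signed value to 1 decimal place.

-3.1

%ΔQ ≈ E × %ΔI ⇒ %ΔI = %ΔQ / E = (-8.1%)/(2.64) ≈ -3.1%.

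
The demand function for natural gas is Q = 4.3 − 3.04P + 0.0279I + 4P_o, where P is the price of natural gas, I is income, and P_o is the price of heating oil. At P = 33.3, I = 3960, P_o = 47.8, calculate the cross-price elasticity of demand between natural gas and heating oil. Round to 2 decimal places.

0.93

Q = 4.3 − 3.04(33.3) + 0.0279(3960) + 4(47.8) = 4.3 − 101.232 + 110.484 + 191.2 = 204.752.
∂Q/∂P_o = +4, so E_xy = 4·(47.8/204.752) ≈ 0.93.
E_xy > 0: the goods are substitutes.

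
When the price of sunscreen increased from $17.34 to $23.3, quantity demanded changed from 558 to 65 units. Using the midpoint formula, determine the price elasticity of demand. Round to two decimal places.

-5.40

%ΔQ = (65 − 558)/[(558 + 65)/2] = -493/311.5 ≈ -1.5827.
%ΔP = (23.3 − 17.34)/[(17.34 + 23.3)/2] = 5.96/20.32 ≈ 0.2933.
Arc elasticity E = %ΔQ/%ΔP ≈ -1.5827/0.2933 ≈ -5.40.
|E| > 1: demand is elastic over this range.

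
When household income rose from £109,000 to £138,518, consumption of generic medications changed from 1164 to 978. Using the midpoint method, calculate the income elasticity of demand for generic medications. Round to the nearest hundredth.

%ΔQ = (978 − 1164)/[(1164+978)/2] = -186/1071 ≈ -0.1737.
%ΔY = (138,518 − 109,000)/[(109,000+138,518)/2] = 29518/123759 ≈ 0.2385.
E_I = %ΔQ/%ΔY ≈ -0.73.
E_I < 0: inferior good.

-0.73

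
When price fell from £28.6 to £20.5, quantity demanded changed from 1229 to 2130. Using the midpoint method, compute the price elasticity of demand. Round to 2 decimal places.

-1.63

%Δq = (2130 − 1229)/[(1229 + 2130)/2] = 901/1679.5 ≈ 0.5365.
%ΔP = (20.5 − 28.6)/[(28.6 + 20.5)/2] = -8.1/24.55 ≈ -0.3299.
Arc elasticity E = %Δq/%ΔP ≈ 0.5365/-0.3299 ≈ -1.63.
|E| > 1: demand is elastic over this range.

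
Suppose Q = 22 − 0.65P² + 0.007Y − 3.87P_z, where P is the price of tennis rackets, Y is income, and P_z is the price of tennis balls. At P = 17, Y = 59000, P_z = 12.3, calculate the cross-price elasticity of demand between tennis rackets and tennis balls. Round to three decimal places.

First evaluate Q: 22 − 0.65(17)² + 0.007(59000) − 3.87(12.3) = 22 − 187.85 + 413 − 47.601 = 199.549.
∂Q/∂P_z = −3.87, so E_xy = -3.87·(12.3/199.549) ≈ -0.239.
E_xy < 0: the goods are complements.

-0.239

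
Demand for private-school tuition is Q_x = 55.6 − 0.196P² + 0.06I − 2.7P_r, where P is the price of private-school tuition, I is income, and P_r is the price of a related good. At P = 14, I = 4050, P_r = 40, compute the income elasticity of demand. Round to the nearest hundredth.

Substituting, Q_x = 55.6 − 0.196(14)² + 0.06(4050) − 2.7(40) = 55.6 − 38.416 + 243 − 108 = 152.184.
∂Q_x/∂I = +0.06, so E_I = 0.06·(4050/152.184) ≈ 1.60.
E_I > 1: normal good (luxury).

1.60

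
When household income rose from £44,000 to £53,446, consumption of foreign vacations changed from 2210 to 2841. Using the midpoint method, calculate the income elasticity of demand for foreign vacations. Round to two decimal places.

%ΔQ = (2841 − 2210)/[(2210+2841)/2] = 631/2525.5 ≈ 0.2499.
%ΔI = (53,446 − 44,000)/[(44,000+53,446)/2] = 9446/48723 ≈ 0.1939.
E_I = %ΔQ/%ΔI ≈ 1.29.
E_I > 1: normal good (luxury).

1.29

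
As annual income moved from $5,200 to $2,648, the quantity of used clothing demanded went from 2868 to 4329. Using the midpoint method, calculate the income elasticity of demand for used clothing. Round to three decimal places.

-0.624

%ΔQ = (4329 − 2868)/[(2868+4329)/2] = 1461/3598.5 ≈ 0.4060.
%ΔI = (2,648 − 5,200)/[(5,200+2,648)/2] = -2552/3924 ≈ -0.6504.
E_I = %ΔQ/%ΔI ≈ -0.624.
E_I < 0: inferior good.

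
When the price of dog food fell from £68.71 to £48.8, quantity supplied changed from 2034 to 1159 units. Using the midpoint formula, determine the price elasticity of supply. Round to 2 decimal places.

1.62

%Δq = (1159 − 2034)/[(2034 + 1159)/2] = -875/1596.5 ≈ -0.5481.
%Δp = (48.8 − 68.71)/[(68.71 + 48.8)/2] = -19.91/58.755 ≈ -0.3389.
Arc elasticity E = %Δq/%Δp ≈ -0.5481/-0.3389 ≈ 1.62.
|E| > 1: supply is elastic over this range.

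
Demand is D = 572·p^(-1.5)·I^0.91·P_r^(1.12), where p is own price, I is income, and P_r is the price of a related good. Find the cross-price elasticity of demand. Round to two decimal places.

1.12

For a Cobb–Douglas (constant-elasticity) form D = A·P_r^α·…, the elasticity with respect to P_r equals the exponent α at every point.
Here the exponent on P_r is 1.12, so the cross-price elasticity of demand is 1.12.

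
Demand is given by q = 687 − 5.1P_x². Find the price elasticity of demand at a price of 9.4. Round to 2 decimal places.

-3.81

At P_x = 9.4, q = 236.364.
dq/dP_x = −2·5.1·P_x = −95.88.
Point elasticity E = (dq/dP_x)·(P_x/q) = -95.88 × 9.4/236.364 ≈ -3.81.
|E| > 1, so demand is elastic at this price.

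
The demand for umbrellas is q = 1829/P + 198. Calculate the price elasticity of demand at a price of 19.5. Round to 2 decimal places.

-0.32

At P = 19.5, q = 291.7949.
dq/dP = −1829/P² = −4.81.
Point elasticity E = (dq/dP)·(P/q) = -4.81 × 19.5/291.7949 ≈ -0.32.
|E| < 1, so demand is inelastic at this price.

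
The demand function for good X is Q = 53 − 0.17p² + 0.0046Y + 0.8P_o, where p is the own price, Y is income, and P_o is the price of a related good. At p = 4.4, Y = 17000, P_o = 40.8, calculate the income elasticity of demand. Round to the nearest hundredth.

Evaluating quantity at (p, Y, P_o) gives Q = 53 − 0.17(4.4)² + 0.0046(17000) + 0.8(40.8) = 53 − 3.2912 + 78.2 + 32.64 = 160.5488.
∂Q/∂Y = +0.0046, so E_I = 0.0046·(17000/160.5488) ≈ 0.49.
E_I ∈ (0,1): normal good (necessity).

0.49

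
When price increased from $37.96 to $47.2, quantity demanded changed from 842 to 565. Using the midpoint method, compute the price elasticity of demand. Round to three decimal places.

-1.814

%ΔQ = (565 − 842)/[(842 + 565)/2] = -277/703.5 ≈ -0.3937.
%Δp = (47.2 − 37.96)/[(37.96 + 47.2)/2] = 9.24/42.58 ≈ 0.2170.
Arc elasticity E = %ΔQ/%Δp ≈ -0.3937/0.2170 ≈ -1.814.
|E| > 1: demand is elastic over this range.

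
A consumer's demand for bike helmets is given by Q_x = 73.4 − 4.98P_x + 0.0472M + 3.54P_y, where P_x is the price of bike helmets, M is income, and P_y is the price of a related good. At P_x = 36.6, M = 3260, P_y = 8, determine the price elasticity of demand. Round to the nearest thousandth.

-2.486

Substituting, Q_x = 73.4 − 4.98(36.6) + 0.0472(3260) + 3.54(8) = 73.4 − 182.268 + 153.872 + 28.32 = 73.324.
∂Q_x/∂P_x = −4.98, so E_p = (−4.98)·(36.6/73.324) ≈ -2.486.
|E_p| > 1: demand is elastic.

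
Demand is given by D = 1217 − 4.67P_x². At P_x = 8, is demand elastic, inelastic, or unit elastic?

At P_x = 8, D = 918.12.
dD/dP_x = −2·4.67·P_x = −74.72.
Point elasticity E = (dD/dP_x)·(P_x/D) = -74.72 × 8/918.12 ≈ -0.651.
|E| ≈ 0.651 < 1, so demand is inelastic.

inelastic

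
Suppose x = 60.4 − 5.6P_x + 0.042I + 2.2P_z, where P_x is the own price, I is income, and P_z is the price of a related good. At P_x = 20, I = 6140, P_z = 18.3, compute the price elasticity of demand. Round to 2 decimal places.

-0.45

Substituting, x = 60.4 − 5.6(20) + 0.042(6140) + 2.2(18.3) = 60.4 − 112 + 257.88 + 40.26 = 246.54.
∂x/∂P_x = −5.6, so E_p = (−5.6)·(20/246.54) ≈ -0.45.
|E_p| < 1: demand is inelastic.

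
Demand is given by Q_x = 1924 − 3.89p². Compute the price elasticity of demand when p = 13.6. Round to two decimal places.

At p = 13.6, Q_x = 1204.5056.
dQ_x/dp = −2·3.89·p = −105.808.
Point elasticity E = (dQ_x/dp)·(p/Q_x) = -105.808 × 13.6/1204.5056 ≈ -1.19.
|E| > 1, so demand is elastic at this price.

-1.19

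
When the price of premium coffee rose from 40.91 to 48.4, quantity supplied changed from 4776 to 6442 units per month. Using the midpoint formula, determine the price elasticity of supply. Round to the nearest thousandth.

1.771

%ΔQ = (6442 − 4776)/[(4776 + 6442)/2] = 1666/5609 ≈ 0.2970.
%ΔP = (48.4 − 40.91)/[(40.91 + 48.4)/2] = 7.49/44.655 ≈ 0.1677.
Arc elasticity E = %ΔQ/%ΔP ≈ 0.2970/0.1677 ≈ 1.771.
|E| > 1: supply is elastic over this range.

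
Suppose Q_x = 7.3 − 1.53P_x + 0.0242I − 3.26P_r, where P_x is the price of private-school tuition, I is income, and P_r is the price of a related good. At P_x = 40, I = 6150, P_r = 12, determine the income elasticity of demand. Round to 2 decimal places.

2.67

At the given point, Q_x = 7.3 − 1.53(40) + 0.0242(6150) − 3.26(12) = 7.3 − 61.2 + 148.83 − 39.12 = 55.81.
∂Q_x/∂I = +0.0242, so E_I = 0.0242·(6150/55.81) ≈ 2.67.
E_I > 1: normal good (luxury).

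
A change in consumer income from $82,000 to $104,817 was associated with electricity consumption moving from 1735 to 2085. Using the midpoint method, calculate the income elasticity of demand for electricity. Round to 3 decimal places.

%ΔQ = (2085 − 1735)/[(1735+2085)/2] = 350/1910 ≈ 0.1832.
%ΔI = (104,817 − 82,000)/[(82,000+104,817)/2] = 22817/93408.5 ≈ 0.2443.
E_I = %ΔQ/%ΔI ≈ 0.750.
E_I ∈ (0,1): normal good (necessity).

0.750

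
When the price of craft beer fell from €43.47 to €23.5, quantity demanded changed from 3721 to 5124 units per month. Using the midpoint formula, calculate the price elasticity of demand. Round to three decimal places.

%Δq = (5124 − 3721)/[(3721 + 5124)/2] = 1403/4422.5 ≈ 0.3172.
%Δp = (23.5 − 43.47)/[(43.47 + 23.5)/2] = -19.97/33.485 ≈ -0.5964.
Arc elasticity E = %Δq/%Δp ≈ 0.3172/-0.5964 ≈ -0.532.
|E| < 1: demand is inelastic over this range.

-0.532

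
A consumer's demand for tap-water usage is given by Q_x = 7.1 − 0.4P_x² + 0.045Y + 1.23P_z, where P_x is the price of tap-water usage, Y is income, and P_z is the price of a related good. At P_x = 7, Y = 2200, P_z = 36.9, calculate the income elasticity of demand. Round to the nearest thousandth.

Substituting, Q_x = 7.1 − 0.4(7)² + 0.045(2200) + 1.23(36.9) = 7.1 − 19.6 + 99 + 45.387 = 131.887.
∂Q_x/∂Y = +0.045, so E_I = 0.045·(2200/131.887) ≈ 0.751.
E_I ∈ (0,1): normal good (necessity).

0.751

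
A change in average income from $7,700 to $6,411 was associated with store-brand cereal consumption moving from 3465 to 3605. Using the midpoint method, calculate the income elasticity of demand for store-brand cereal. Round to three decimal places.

-0.217

%ΔQ = (3605 − 3465)/[(3465+3605)/2] = 140/3535 ≈ 0.0396.
%ΔY = (6,411 − 7,700)/[(7,700+6,411)/2] = -1289/7055.5 ≈ -0.1827.
E_I = %ΔQ/%ΔY ≈ -0.217.
E_I < 0: inferior good.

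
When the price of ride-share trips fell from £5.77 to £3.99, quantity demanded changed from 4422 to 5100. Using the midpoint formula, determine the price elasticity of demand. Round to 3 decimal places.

%Δq = (5100 − 4422)/[(4422 + 5100)/2] = 678/4761 ≈ 0.1424.
%Δp = (3.99 − 5.77)/[(5.77 + 3.99)/2] = -1.78/4.88 ≈ -0.3648.
Arc elasticity E = %Δq/%Δp ≈ 0.1424/-0.3648 ≈ -0.390.
|E| < 1: demand is inelastic over this range.

-0.390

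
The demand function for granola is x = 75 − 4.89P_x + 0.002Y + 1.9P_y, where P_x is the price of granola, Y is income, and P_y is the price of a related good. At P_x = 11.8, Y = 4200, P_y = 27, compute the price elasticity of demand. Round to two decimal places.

-0.75

Evaluating quantity at (P_x, Y, P_y) gives x = 75 − 4.89(11.8) + 0.002(4200) + 1.9(27) = 75 − 57.702 + 8.4 + 51.3 = 76.998.
∂x/∂P_x = −4.89, so E_p = (−4.89)·(11.8/76.998) ≈ -0.75.
|E_p| < 1: demand is inelastic.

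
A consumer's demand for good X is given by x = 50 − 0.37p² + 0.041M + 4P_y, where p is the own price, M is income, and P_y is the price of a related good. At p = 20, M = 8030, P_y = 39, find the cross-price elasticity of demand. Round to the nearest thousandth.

At the given point, x = 50 − 0.37(20)² + 0.041(8030) + 4(39) = 50 − 148 + 329.23 + 156 = 387.23.
∂x/∂P_y = +4, so E_xy = 4·(39/387.23) ≈ 0.403.
E_xy > 0: the goods are substitutes.

0.403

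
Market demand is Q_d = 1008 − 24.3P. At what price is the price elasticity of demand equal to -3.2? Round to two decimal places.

Set −bP/(a − bP) = −3.2 ⇒ bP = 3.2(a − bP) ⇒ bP(1+3.2) = 3.2·a.
P = 3.2·1008/(24.3·4.2) ≈ 31.60.

31.60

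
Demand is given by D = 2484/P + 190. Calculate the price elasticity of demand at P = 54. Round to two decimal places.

At P = 54, D = 236.
dD/dP = −2484/P² = −0.8519.
Point elasticity E = (dD/dP)·(P/D) = -0.8519 × 54/236 ≈ -0.19.
|E| < 1, so demand is inelastic at this price.

-0.19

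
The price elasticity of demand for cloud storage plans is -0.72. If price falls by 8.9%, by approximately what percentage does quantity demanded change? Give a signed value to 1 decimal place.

6.4

%ΔQ ≈ E × %ΔP = (-0.72) × (-8.9%) ≈ 6.4%.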